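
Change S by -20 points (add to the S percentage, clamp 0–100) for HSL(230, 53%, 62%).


Original S = 53%
Adjustment = -20 percentage points
New S = 53 + (-20) = 33
Clamp to [0, 100] → 33
= HSL(230°, 33%, 62%)


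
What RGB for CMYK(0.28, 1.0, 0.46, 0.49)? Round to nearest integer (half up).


R = 255 × (1-C) × (1-K) = 255 × 0.72 × 0.51 = 93.636 → 94
G = 255 × (1-M) × (1-K) = 255 × 0.00 × 0.51 = 0
B = 255 × (1-Y) × (1-K) = 255 × 0.54 × 0.51 = 70.227 → 70
= RGB(94, 0, 70)


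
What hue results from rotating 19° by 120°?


New hue = (H + rotation) mod 360
New hue = (19 + 120) mod 360
= 139 mod 360
= 139°


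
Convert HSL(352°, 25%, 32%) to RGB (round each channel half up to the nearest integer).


H=352°, S=0.25, L=0.32
C = (1-|2L-1|)×S = (1-|-0.36|)×0.25 = 0.16
H' = H/60 = 352/60 ≈ 5.8667; X = C×(1-|H' mod 2 - 1|) ≈ 0.0213
m = L - C/2 = 0.32 - 0.08 = 0.24
Sector ⌊H'⌋ = 5 → (R',G',B') = (0.16, 0.0, ≈0.0213)
RGB = ((R'+m)×255, (G'+m)×255, (B'+m)×255) = (102.0, 61.2, 66.64)
Round half up → RGB(102, 61, 67)


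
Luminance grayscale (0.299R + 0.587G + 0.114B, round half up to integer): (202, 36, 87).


Gray = 0.299×R + 0.587×G + 0.114×B
Gray = 0.299×202 + 0.587×36 + 0.114×87
Gray = 60.398 + 21.132 + 9.918
Gray = 91.448 → round half up → 91
Gray = 91


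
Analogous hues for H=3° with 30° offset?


Base hue: 3°
Left analog: (3 - 30) mod 360 = 333°
Right analog: (3 + 30) mod 360 = 33°
Analogous hues = 333° and 33°


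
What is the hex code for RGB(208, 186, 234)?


R = 208 → D0 (hex)
G = 186 → BA (hex)
B = 234 → EA (hex)
Hex = #D0BAEA


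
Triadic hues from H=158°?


Triadic: equally spaced at 120° intervals
H1 = 158°
H2 = (158 + 120) mod 360 = 278°
H3 = (158 + 240) mod 360 = 38°
Triadic = 158°, 278°, 38°


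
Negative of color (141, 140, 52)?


Invert: (255-R, 255-G, 255-B)
R: 255-141 = 114
G: 255-140 = 115
B: 255-52 = 203
= RGB(114, 115, 203)


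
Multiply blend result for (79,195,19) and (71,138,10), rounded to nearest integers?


Multiply: C = A×B/255, rounded to nearest integer
R: 79×71/255 = 5609/255 ≈ 21.996 → 22
G: 195×138/255 = 26910/255 ≈ 105.529 → 106
B: 19×10/255 = 190/255 ≈ 0.745 → 1
= RGB(22, 106, 1)


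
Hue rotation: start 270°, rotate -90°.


New hue = (H + rotation) mod 360
New hue = (270 -90) mod 360
= 180 mod 360
= 180°


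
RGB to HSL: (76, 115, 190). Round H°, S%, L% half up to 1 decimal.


Normalize: R'=76/255≈0.2980, G'=115/255≈0.4510, B'=190/255≈0.7451
Max=190/255, Min=76/255, Δ=Max-Min=114/255
L = (Max+Min)/2 = (190+76)/510 = 266/510 = 0.52156… → L = 52.2%
L > 0.5 → S = Δ/(2-Max-Min) = 114/(510-190-76) = 114/244 = 0.46721… → S = 46.7%
(the 1/255 factors cancel in S and H, so raw channel differences can be used)
Max is B' → H = 60 × ((R-G)/Δ + 4) = 60 × ((76-115)/114 + 4)
  -39/114 + 4 = -0.3421… + 4 = 3.6578…
  H = 60 × 3.6578… = 219.473…° → H = 219.5°
= HSL(219.5°, 46.7%, 52.2%)


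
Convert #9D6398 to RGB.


9D → 157 (R)
63 → 99 (G)
98 → 152 (B)
= RGB(157, 99, 152)


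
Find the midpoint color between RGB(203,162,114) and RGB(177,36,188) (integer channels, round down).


Midpoint: each channel = ⌊(C₁+C₂)/2⌋
R: ⌊(203+177)/2⌋ = 190
G: ⌊(162+36)/2⌋ = 99
B: ⌊(114+188)/2⌋ = 151
= RGB(190, 99, 151)


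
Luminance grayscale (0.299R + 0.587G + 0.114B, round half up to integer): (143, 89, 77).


Gray = 0.299×R + 0.587×G + 0.114×B
Gray = 0.299×143 + 0.587×89 + 0.114×77
Gray = 42.757 + 52.243 + 8.778
Gray = 103.778 → round half up → 104
Gray = 104


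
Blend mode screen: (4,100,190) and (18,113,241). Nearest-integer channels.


Screen: C = 255 - (255-A)×(255-B)/255, rounded to nearest integer
R: 255 - (255-4)×(255-18)/255 = 255 - 59487/255 ≈ 255 - 233.282 = 21.718 → 22
G: 255 - (255-100)×(255-113)/255 = 255 - 22010/255 ≈ 255 - 86.314 = 168.686 → 169
B: 255 - (255-190)×(255-241)/255 = 255 - 910/255 ≈ 255 - 3.569 = 251.431 → 251
= RGB(22, 169, 251)


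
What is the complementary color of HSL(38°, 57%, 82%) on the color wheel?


Complement = opposite side of color wheel = hue + 180°
H' = (38 + 180) mod 360 = 218°
S and L unchanged.
= HSL(218°, 57%, 82%)


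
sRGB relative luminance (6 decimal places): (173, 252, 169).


Linearize each channel (sRGB transfer function): c = v/255; c_lin = c/12.92 if c ≤ 0.04045, else ((c+0.055)/1.055)^2.4
  R: 173/255 ≈ 0.678431 > 0.04045 → ((0.678431+0.055)/1.055)^2.4 ≈ 0.417885
  G: 252/255 ≈ 0.988235 > 0.04045 → ((0.988235+0.055)/1.055)^2.4 ≈ 0.973445
  B: 169/255 ≈ 0.662745 > 0.04045 → ((0.662745+0.055)/1.055)^2.4 ≈ 0.396755
R_lin = 0.417885, G_lin = 0.973445, B_lin = 0.396755
L = 0.2126×R + 0.7152×G + 0.0722×B
L = 0.2126×0.417885 + 0.7152×0.973445 + 0.0722×0.396755
L ≈ 0.813696


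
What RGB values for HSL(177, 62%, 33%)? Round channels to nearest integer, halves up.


H=177°, S=0.62, L=0.33
C = (1-|2L-1|)×S = (1-|-0.34|)×0.62 = 0.4092
H' = H/60 = 177/60 ≈ 2.9500; X = C×(1-|H' mod 2 - 1|) = 0.38874
m = L - C/2 = 0.33 - 0.2046 = 0.1254
Sector ⌊H'⌋ = 2 → (R',G',B') = (0.0, 0.4092, 0.38874)
RGB = ((R'+m)×255, (G'+m)×255, (B'+m)×255) = (31.977, 136.323, 131.1057)
Round half up → RGB(32, 136, 131)


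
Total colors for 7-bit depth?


Colors = 2^bits = 2^7
= 128 colors


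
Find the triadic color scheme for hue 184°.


Triadic: equally spaced at 120° intervals
H1 = 184°
H2 = (184 + 120) mod 360 = 304°
H3 = (184 + 240) mod 360 = 64°
Triadic = 184°, 304°, 64°


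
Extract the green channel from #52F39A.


Color: #52F39A
R = 52 = 82
G = F3 = 243
B = 9A = 154
Green = 243


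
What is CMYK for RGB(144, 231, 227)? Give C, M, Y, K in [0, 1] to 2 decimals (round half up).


R'=144/255≈0.5647, G'=231/255≈0.9059, B'=227/255≈0.8902
K = 1 - max(R',G',B') = 1 - 231/255 = 24/255 = 0.09411… → 0.09
(1-R'-K)/(1-K) simplifies to (max-R)/max with max = 231:
C = (231-144)/231 = 87/231 = 0.37662… → 0.38
M = (231-231)/231 = 0/231 = 0 → 0.00
Y = (231-227)/231 = 4/231 = 0.01731… → 0.02
= CMYK(0.38, 0.00, 0.02, 0.09)


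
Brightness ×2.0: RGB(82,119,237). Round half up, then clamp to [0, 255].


Multiply each channel by 2.0, round half up, clamp to [0, 255]
R: 82×2.0 = 164
G: 119×2.0 = 238
B: 237×2.0 = 474 → clamp → 255
= RGB(164, 238, 255)


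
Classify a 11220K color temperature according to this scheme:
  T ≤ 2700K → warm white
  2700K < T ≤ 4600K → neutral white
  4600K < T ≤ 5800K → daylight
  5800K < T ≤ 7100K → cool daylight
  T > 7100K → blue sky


Temperature: 11220K
11220K > 7100K → blue sky
Classification: blue sky


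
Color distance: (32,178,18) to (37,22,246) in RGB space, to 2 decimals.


d = √[(R₁-R₂)² + (G₁-G₂)² + (B₁-B₂)²]
d = √[(32-37)² + (178-22)² + (18-246)²]
d = √[25 + 24336 + 51984]
d = √76345
d ≈ 276.31


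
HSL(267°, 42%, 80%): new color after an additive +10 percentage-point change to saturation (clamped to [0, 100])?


Original S = 42%
Adjustment = +10 percentage points
New S = 42 + (10) = 52
Clamp to [0, 100] → 52
= HSL(267°, 52%, 80%)


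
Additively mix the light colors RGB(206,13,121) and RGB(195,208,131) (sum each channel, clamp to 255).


Additive: each channel = min(255, C₁+C₂)
R: 206+195 = 401 → 255
G: 13+208 = 221 → 221
B: 121+131 = 252 → 252
= RGB(255, 221, 252)


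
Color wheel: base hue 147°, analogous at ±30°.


Base hue: 147°
Left analog: (147 - 30) mod 360 = 117°
Right analog: (147 + 30) mod 360 = 177°
Analogous hues = 117° and 177°


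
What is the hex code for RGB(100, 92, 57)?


R = 100 → 64 (hex)
G = 92 → 5C (hex)
B = 57 → 39 (hex)
Hex = #645C39


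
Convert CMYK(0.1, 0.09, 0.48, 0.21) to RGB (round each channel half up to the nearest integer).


R = 255 × (1-C) × (1-K) = 255 × 0.90 × 0.79 = 181.305 → 181
G = 255 × (1-M) × (1-K) = 255 × 0.91 × 0.79 = 183.3195 → 183
B = 255 × (1-Y) × (1-K) = 255 × 0.52 × 0.79 = 104.754 → 105
= RGB(181, 183, 105)


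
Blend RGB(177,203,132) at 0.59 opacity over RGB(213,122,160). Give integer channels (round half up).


C = α×F + (1-α)×B, with 1-α = 0.41
R: 0.59×177 + 0.41×213 = 104.43 + 87.33 = 191.76 → 192
G: 0.59×203 + 0.41×122 = 119.77 + 50.02 = 169.79 → 170
B: 0.59×132 + 0.41×160 = 77.88 + 65.60 = 143.48 → 143
= RGB(192, 170, 143)


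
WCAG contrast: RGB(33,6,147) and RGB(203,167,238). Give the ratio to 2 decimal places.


Linearize each sRGB channel c=v/255: c/12.92 if c ≤ 0.04045 else ((c+0.055)/1.055)^2.4
L = 0.2126×R_lin + 0.7152×G_lin + 0.0722×B_lin
Color 1 (33,6,147):
  R=33: 33/255≈0.1294 > 0.04045 → ((0.1294+0.055)/1.055)^2.4 ≈ 0.01521
  G=6: 6/255≈0.0235 ≤ 0.04045 → 0.0235/12.92 ≈ 0.00182
  B=147: 147/255≈0.5765 > 0.04045 → ((0.5765+0.055)/1.055)^2.4 ≈ 0.29177
  L1 = 0.2126×0.01521 + 0.7152×0.00182 + 0.0722×0.29177 ≈ 0.02560
Color 2 (203,167,238):
  R=203: 203/255≈0.7961 > 0.04045 → ((0.7961+0.055)/1.055)^2.4 ≈ 0.59720
  G=167: 167/255≈0.6549 > 0.04045 → ((0.6549+0.055)/1.055)^2.4 ≈ 0.38643
  B=238: 238/255≈0.9333 > 0.04045 → ((0.9333+0.055)/1.055)^2.4 ≈ 0.85499
  L2 = 0.2126×0.59720 + 0.7152×0.38643 + 0.0722×0.85499 ≈ 0.46507
Lighter = 0.46507, Darker = 0.02560
Ratio = (L_lighter + 0.05) / (L_darker + 0.05)
Ratio = (0.46507 + 0.05) / (0.02560 + 0.05) = 0.51507 / 0.07560 ≈ 6.8129
Ratio ≈ 6.81:1


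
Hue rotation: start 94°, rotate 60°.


New hue = (H + rotation) mod 360
New hue = (94 + 60) mod 360
= 154 mod 360
= 154°


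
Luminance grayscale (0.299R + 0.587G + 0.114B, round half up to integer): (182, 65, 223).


Gray = 0.299×R + 0.587×G + 0.114×B
Gray = 0.299×182 + 0.587×65 + 0.114×223
Gray = 54.418 + 38.155 + 25.422
Gray = 117.995 → round half up → 118
Gray = 118


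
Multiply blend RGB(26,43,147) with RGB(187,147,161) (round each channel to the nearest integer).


Multiply: C = A×B/255, rounded to nearest integer
R: 26×187/255 = 4862/255 ≈ 19.067 → 19
G: 43×147/255 = 6321/255 ≈ 24.788 → 25
B: 147×161/255 = 23667/255 ≈ 92.812 → 93
= RGB(19, 25, 93)


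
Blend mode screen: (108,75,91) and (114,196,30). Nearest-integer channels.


Screen: C = 255 - (255-A)×(255-B)/255, rounded to nearest integer
R: 255 - (255-108)×(255-114)/255 = 255 - 20727/255 ≈ 255 - 81.282 = 173.718 → 174
G: 255 - (255-75)×(255-196)/255 = 255 - 10620/255 ≈ 255 - 41.647 = 213.353 → 213
B: 255 - (255-91)×(255-30)/255 = 255 - 36900/255 ≈ 255 - 144.706 = 110.294 → 110
= RGB(174, 213, 110)


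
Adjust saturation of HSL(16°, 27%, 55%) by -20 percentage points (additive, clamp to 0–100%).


Original S = 27%
Adjustment = -20 percentage points
New S = 27 + (-20) = 7
Clamp to [0, 100] → 7
= HSL(16°, 7%, 55%)


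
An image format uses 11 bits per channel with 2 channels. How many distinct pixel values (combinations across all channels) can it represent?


Total bits = 11 bits/channel × 2 channels = 22 bits
Distinct pixel values = 2^22
= 4,194,304 pixel values


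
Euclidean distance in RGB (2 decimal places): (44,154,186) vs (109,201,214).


d = √[(R₁-R₂)² + (G₁-G₂)² + (B₁-B₂)²]
d = √[(44-109)² + (154-201)² + (186-214)²]
d = √[4225 + 2209 + 784]
d = √7218
d ≈ 84.96


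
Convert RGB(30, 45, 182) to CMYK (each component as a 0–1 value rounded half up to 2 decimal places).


R'=30/255≈0.1176, G'=45/255≈0.1765, B'=182/255≈0.7137
K = 1 - max(R',G',B') = 1 - 182/255 = 73/255 = 0.28627… → 0.29
(1-R'-K)/(1-K) simplifies to (max-R)/max with max = 182:
C = (182-30)/182 = 152/182 = 0.83516… → 0.84
M = (182-45)/182 = 137/182 = 0.75274… → 0.75
Y = (182-182)/182 = 0/182 = 0 → 0.00
= CMYK(0.84, 0.75, 0.00, 0.29)


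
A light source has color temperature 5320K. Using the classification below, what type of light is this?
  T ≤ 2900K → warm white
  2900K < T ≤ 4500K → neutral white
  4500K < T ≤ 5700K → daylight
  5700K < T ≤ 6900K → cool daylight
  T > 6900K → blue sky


Temperature: 5320K
4500K < 5320K ≤ 5700K → daylight
Classification: daylight


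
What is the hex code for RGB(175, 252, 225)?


R = 175 → AF (hex)
G = 252 → FC (hex)
B = 225 → E1 (hex)
Hex = #AFFCE1


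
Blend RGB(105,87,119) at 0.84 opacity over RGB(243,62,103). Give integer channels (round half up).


C = α×F + (1-α)×B, with 1-α = 0.16
R: 0.84×105 + 0.16×243 = 88.20 + 38.88 = 127.08 → 127
G: 0.84×87 + 0.16×62 = 73.08 + 9.92 = 83.00 → 83
B: 0.84×119 + 0.16×103 = 99.96 + 16.48 = 116.44 → 116
= RGB(127, 83, 116)


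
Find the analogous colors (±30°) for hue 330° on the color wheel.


Base hue: 330°
Left analog: (330 - 30) mod 360 = 300°
Right analog: (330 + 30) mod 360 = 0°
Analogous hues = 300° and 0°


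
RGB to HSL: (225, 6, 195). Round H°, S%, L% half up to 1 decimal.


Normalize: R'=225/255≈0.8824, G'=6/255≈0.0235, B'=195/255≈0.7647
Max=225/255, Min=6/255, Δ=Max-Min=219/255
L = (Max+Min)/2 = (225+6)/510 = 231/510 = 0.45294… → L = 45.3%
L ≤ 0.5 → S = Δ/(Max+Min) = 219/(225+6) = 219/231 = 0.94805… → S = 94.8%
(the 1/255 factors cancel in S and H, so raw channel differences can be used)
Max is R' → H = 60 × (((G-B)/Δ) mod 6) = 60 × (((6-195)/219) mod 6)
  (-189)/219 = -0.8630…; negative, so add 6 → 5.1369…
  H = 60 × 5.1369… = 308.219…° → H = 308.2°
= HSL(308.2°, 94.8%, 45.3%)


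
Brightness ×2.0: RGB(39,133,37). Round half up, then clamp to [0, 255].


Multiply each channel by 2.0, round half up, clamp to [0, 255]
R: 39×2.0 = 78
G: 133×2.0 = 266 → clamp → 255
B: 37×2.0 = 74
= RGB(78, 255, 74)


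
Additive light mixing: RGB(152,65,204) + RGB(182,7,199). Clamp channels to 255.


Additive: each channel = min(255, C₁+C₂)
R: 152+182 = 334 → 255
G: 65+7 = 72 → 72
B: 204+199 = 403 → 255
= RGB(255, 72, 255)


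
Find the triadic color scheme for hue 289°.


Triadic: equally spaced at 120° intervals
H1 = 289°
H2 = (289 + 120) mod 360 = 49°
H3 = (289 + 240) mod 360 = 169°
Triadic = 289°, 49°, 169°


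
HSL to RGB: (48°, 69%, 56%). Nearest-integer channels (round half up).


H=48°, S=0.69, L=0.56
C = (1-|2L-1|)×S = (1-|0.12|)×0.69 = 0.6072
H' = H/60 = 48/60 ≈ 0.8000; X = C×(1-|H' mod 2 - 1|) = 0.48576
m = L - C/2 = 0.56 - 0.3036 = 0.2564
Sector ⌊H'⌋ = 0 → (R',G',B') = (0.6072, 0.48576, 0.0)
RGB = ((R'+m)×255, (G'+m)×255, (B'+m)×255) = (220.218, 189.2508, 65.382)
Round half up → RGB(220, 189, 65)


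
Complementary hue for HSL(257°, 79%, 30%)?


Complement = opposite side of color wheel = hue + 180°
H' = (257 + 180) mod 360 = 77°
S and L unchanged.
= HSL(77°, 79%, 30%)


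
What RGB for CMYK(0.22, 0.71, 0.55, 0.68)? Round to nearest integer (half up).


R = 255 × (1-C) × (1-K) = 255 × 0.78 × 0.32 = 63.648 → 64
G = 255 × (1-M) × (1-K) = 255 × 0.29 × 0.32 = 23.664 → 24
B = 255 × (1-Y) × (1-K) = 255 × 0.45 × 0.32 = 36.72 → 37
= RGB(64, 24, 37)


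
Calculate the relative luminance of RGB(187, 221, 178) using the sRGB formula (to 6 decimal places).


Linearize each channel (sRGB transfer function): c = v/255; c_lin = c/12.92 if c ≤ 0.04045, else ((c+0.055)/1.055)^2.4
  R: 187/255 ≈ 0.733333 > 0.04045 → ((0.733333+0.055)/1.055)^2.4 ≈ 0.496933
  G: 221/255 ≈ 0.866667 > 0.04045 → ((0.866667+0.055)/1.055)^2.4 ≈ 0.723055
  B: 178/255 ≈ 0.698039 > 0.04045 → ((0.698039+0.055)/1.055)^2.4 ≈ 0.445201
R_lin = 0.496933, G_lin = 0.723055, B_lin = 0.445201
L = 0.2126×R + 0.7152×G + 0.0722×B
L = 0.2126×0.496933 + 0.7152×0.723055 + 0.0722×0.445201
L ≈ 0.654921


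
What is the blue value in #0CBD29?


Color: #0CBD29
R = 0C = 12
G = BD = 189
B = 29 = 41
Blue = 41


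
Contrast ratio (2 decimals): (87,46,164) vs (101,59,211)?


Linearize each sRGB channel c=v/255: c/12.92 if c ≤ 0.04045 else ((c+0.055)/1.055)^2.4
L = 0.2126×R_lin + 0.7152×G_lin + 0.0722×B_lin
Color 1 (87,46,164):
  R=87: 87/255≈0.3412 > 0.04045 → ((0.3412+0.055)/1.055)^2.4 ≈ 0.09531
  G=46: 46/255≈0.1804 > 0.04045 → ((0.1804+0.055)/1.055)^2.4 ≈ 0.02732
  B=164: 164/255≈0.6431 > 0.04045 → ((0.6431+0.055)/1.055)^2.4 ≈ 0.37124
  L1 = 0.2126×0.09531 + 0.7152×0.02732 + 0.0722×0.37124 ≈ 0.06661
Color 2 (101,59,211):
  R=101: 101/255≈0.3961 > 0.04045 → ((0.3961+0.055)/1.055)^2.4 ≈ 0.13014
  G=59: 59/255≈0.2314 > 0.04045 → ((0.2314+0.055)/1.055)^2.4 ≈ 0.04374
  B=211: 211/255≈0.8275 > 0.04045 → ((0.8275+0.055)/1.055)^2.4 ≈ 0.65141
  L2 = 0.2126×0.13014 + 0.7152×0.04374 + 0.0722×0.65141 ≈ 0.10598
Lighter = 0.10598, Darker = 0.06661
Ratio = (L_lighter + 0.05) / (L_darker + 0.05)
Ratio = (0.10598 + 0.05) / (0.06661 + 0.05) = 0.15598 / 0.11661 ≈ 1.3377
Ratio ≈ 1.34:1


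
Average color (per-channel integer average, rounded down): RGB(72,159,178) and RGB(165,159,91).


Midpoint: each channel = ⌊(C₁+C₂)/2⌋
R: ⌊(72+165)/2⌋ = 118
G: ⌊(159+159)/2⌋ = 159
B: ⌊(178+91)/2⌋ = 134
= RGB(118, 159, 134)


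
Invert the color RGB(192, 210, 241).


Invert: (255-R, 255-G, 255-B)
R: 255-192 = 63
G: 255-210 = 45
B: 255-241 = 14
= RGB(63, 45, 14)


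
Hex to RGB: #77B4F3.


77 → 119 (R)
B4 → 180 (G)
F3 → 243 (B)
= RGB(119, 180, 243)


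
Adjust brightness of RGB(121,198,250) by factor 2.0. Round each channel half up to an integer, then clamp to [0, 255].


Multiply each channel by 2.0, round half up, clamp to [0, 255]
R: 121×2.0 = 242
G: 198×2.0 = 396 → clamp → 255
B: 250×2.0 = 500 → clamp → 255
= RGB(242, 255, 255)


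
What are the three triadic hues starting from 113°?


Triadic: equally spaced at 120° intervals
H1 = 113°
H2 = (113 + 120) mod 360 = 233°
H3 = (113 + 240) mod 360 = 353°
Triadic = 113°, 233°, 353°


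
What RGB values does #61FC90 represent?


61 → 97 (R)
FC → 252 (G)
90 → 144 (B)
= RGB(97, 252, 144)


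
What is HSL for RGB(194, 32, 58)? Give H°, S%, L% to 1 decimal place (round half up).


Normalize: R'=194/255≈0.7608, G'=32/255≈0.1255, B'=58/255≈0.2275
Max=194/255, Min=32/255, Δ=Max-Min=162/255
L = (Max+Min)/2 = (194+32)/510 = 226/510 = 0.44313… → L = 44.3%
L ≤ 0.5 → S = Δ/(Max+Min) = 162/(194+32) = 162/226 = 0.71681… → S = 71.7%
(the 1/255 factors cancel in S and H, so raw channel differences can be used)
Max is R' → H = 60 × (((G-B)/Δ) mod 6) = 60 × (((32-58)/162) mod 6)
  (-26)/162 = -0.1604…; negative, so add 6 → 5.8395…
  H = 60 × 5.8395… = 350.370…° → H = 350.4°
= HSL(350.4°, 71.7%, 44.3%)


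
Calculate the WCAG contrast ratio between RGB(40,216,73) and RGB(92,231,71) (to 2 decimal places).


Linearize each sRGB channel c=v/255: c/12.92 if c ≤ 0.04045 else ((c+0.055)/1.055)^2.4
L = 0.2126×R_lin + 0.7152×G_lin + 0.0722×B_lin
Color 1 (40,216,73):
  R=40: 40/255≈0.1569 > 0.04045 → ((0.1569+0.055)/1.055)^2.4 ≈ 0.02122
  G=216: 216/255≈0.8471 > 0.04045 → ((0.8471+0.055)/1.055)^2.4 ≈ 0.68669
  B=73: 73/255≈0.2863 > 0.04045 → ((0.2863+0.055)/1.055)^2.4 ≈ 0.06663
  L1 = 0.2126×0.02122 + 0.7152×0.68669 + 0.0722×0.06663 ≈ 0.50044
Color 2 (92,231,71):
  R=92: 92/255≈0.3608 > 0.04045 → ((0.3608+0.055)/1.055)^2.4 ≈ 0.10702
  G=231: 231/255≈0.9059 > 0.04045 → ((0.9059+0.055)/1.055)^2.4 ≈ 0.79910
  B=71: 71/255≈0.2784 > 0.04045 → ((0.2784+0.055)/1.055)^2.4 ≈ 0.06301
  L2 = 0.2126×0.10702 + 0.7152×0.79910 + 0.0722×0.06301 ≈ 0.59882
Lighter = 0.59882, Darker = 0.50044
Ratio = (L_lighter + 0.05) / (L_darker + 0.05)
Ratio = (0.59882 + 0.05) / (0.50044 + 0.05) = 0.64882 / 0.55044 ≈ 1.1787
Ratio ≈ 1.18:1


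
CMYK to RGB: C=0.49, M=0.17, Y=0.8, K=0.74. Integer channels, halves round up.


R = 255 × (1-C) × (1-K) = 255 × 0.51 × 0.26 = 33.813 → 34
G = 255 × (1-M) × (1-K) = 255 × 0.83 × 0.26 = 55.029 → 55
B = 255 × (1-Y) × (1-K) = 255 × 0.20 × 0.26 = 13.26 → 13
= RGB(34, 55, 13)


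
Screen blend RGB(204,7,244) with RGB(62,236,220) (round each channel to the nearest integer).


Screen: C = 255 - (255-A)×(255-B)/255, rounded to nearest integer
R: 255 - (255-204)×(255-62)/255 = 255 - 9843/255 ≈ 255 - 38.600 = 216.400 → 216
G: 255 - (255-7)×(255-236)/255 = 255 - 4712/255 ≈ 255 - 18.478 = 236.522 → 237
B: 255 - (255-244)×(255-220)/255 = 255 - 385/255 ≈ 255 - 1.510 = 253.490 → 253
= RGB(216, 237, 253)


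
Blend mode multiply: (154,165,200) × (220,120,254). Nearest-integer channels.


Multiply: C = A×B/255, rounded to nearest integer
R: 154×220/255 = 33880/255 ≈ 132.863 → 133
G: 165×120/255 = 19800/255 ≈ 77.647 → 78
B: 200×254/255 = 50800/255 ≈ 199.216 → 199
= RGB(133, 78, 199)


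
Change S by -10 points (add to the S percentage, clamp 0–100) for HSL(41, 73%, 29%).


Original S = 73%
Adjustment = -10 percentage points
New S = 73 + (-10) = 63
Clamp to [0, 100] → 63
= HSL(41°, 63%, 29%)


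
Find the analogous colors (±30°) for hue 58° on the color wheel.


Base hue: 58°
Left analog: (58 - 30) mod 360 = 28°
Right analog: (58 + 30) mod 360 = 88°
Analogous hues = 28° and 88°


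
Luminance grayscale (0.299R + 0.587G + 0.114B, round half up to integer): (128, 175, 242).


Gray = 0.299×R + 0.587×G + 0.114×B
Gray = 0.299×128 + 0.587×175 + 0.114×242
Gray = 38.272 + 102.725 + 27.588
Gray = 168.585 → round half up → 169
Gray = 169


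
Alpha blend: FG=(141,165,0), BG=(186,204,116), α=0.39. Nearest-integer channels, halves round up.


C = α×F + (1-α)×B, with 1-α = 0.61
R: 0.39×141 + 0.61×186 = 54.99 + 113.46 = 168.45 → 168
G: 0.39×165 + 0.61×204 = 64.35 + 124.44 = 188.79 → 189
B: 0.39×0 + 0.61×116 = 0.00 + 70.76 = 70.76 → 71
= RGB(168, 189, 71)


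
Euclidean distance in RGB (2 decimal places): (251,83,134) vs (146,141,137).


d = √[(R₁-R₂)² + (G₁-G₂)² + (B₁-B₂)²]
d = √[(251-146)² + (83-141)² + (134-137)²]
d = √[11025 + 3364 + 9]
d = √14398
d ≈ 119.99


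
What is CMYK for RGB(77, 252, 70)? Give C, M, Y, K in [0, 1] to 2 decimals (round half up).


R'=77/255≈0.3020, G'=252/255≈0.9882, B'=70/255≈0.2745
K = 1 - max(R',G',B') = 1 - 252/255 = 3/255 = 0.01176… → 0.01
(1-R'-K)/(1-K) simplifies to (max-R)/max with max = 252:
C = (252-77)/252 = 175/252 = 0.69444… → 0.69
M = (252-252)/252 = 0/252 = 0 → 0.00
Y = (252-70)/252 = 182/252 = 0.72222… → 0.72
= CMYK(0.69, 0.00, 0.72, 0.01)


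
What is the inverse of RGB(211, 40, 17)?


Invert: (255-R, 255-G, 255-B)
R: 255-211 = 44
G: 255-40 = 215
B: 255-17 = 238
= RGB(44, 215, 238)


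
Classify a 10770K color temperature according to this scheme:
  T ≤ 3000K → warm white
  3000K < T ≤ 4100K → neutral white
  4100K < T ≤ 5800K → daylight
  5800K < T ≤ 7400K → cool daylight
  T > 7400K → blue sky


Temperature: 10770K
10770K > 7400K → blue sky
Classification: blue sky


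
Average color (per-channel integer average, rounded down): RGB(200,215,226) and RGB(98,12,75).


Midpoint: each channel = ⌊(C₁+C₂)/2⌋
R: ⌊(200+98)/2⌋ = 149
G: ⌊(215+12)/2⌋ = 113
B: ⌊(226+75)/2⌋ = 150
= RGB(149, 113, 150)


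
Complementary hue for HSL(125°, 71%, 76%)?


Complement = opposite side of color wheel = hue + 180°
H' = (125 + 180) mod 360 = 305°
S and L unchanged.
= HSL(305°, 71%, 76%)


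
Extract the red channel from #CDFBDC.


Color: #CDFBDC
R = CD = 205
G = FB = 251
B = DC = 220
Red = 205


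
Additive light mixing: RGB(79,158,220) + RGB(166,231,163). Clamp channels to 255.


Additive: each channel = min(255, C₁+C₂)
R: 79+166 = 245 → 245
G: 158+231 = 389 → 255
B: 220+163 = 383 → 255
= RGB(245, 255, 255)


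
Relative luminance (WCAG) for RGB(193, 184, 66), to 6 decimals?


Linearize each channel (sRGB transfer function): c = v/255; c_lin = c/12.92 if c ≤ 0.04045, else ((c+0.055)/1.055)^2.4
  R: 193/255 ≈ 0.756863 > 0.04045 → ((0.756863+0.055)/1.055)^2.4 ≈ 0.533276
  G: 184/255 ≈ 0.721569 > 0.04045 → ((0.721569+0.055)/1.055)^2.4 ≈ 0.479320
  B: 66/255 ≈ 0.258824 > 0.04045 → ((0.258824+0.055)/1.055)^2.4 ≈ 0.054480
R_lin = 0.533276, G_lin = 0.479320, B_lin = 0.054480
L = 0.2126×R + 0.7152×G + 0.0722×B
L = 0.2126×0.533276 + 0.7152×0.479320 + 0.0722×0.054480
L ≈ 0.460118


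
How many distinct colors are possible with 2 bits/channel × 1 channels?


Total bits = 2 bits/channel × 1 channels = 2 bits
Distinct colors = 2^2
= 4 colors


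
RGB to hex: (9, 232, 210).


R = 9 → 09 (hex)
G = 232 → E8 (hex)
B = 210 → D2 (hex)
Hex = #09E8D2


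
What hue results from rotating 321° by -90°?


New hue = (H + rotation) mod 360
New hue = (321 -90) mod 360
= 231 mod 360
= 231°


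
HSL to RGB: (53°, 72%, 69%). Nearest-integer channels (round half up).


H=53°, S=0.72, L=0.69
C = (1-|2L-1|)×S = (1-|0.38|)×0.72 = 0.4464
H' = H/60 = 53/60 ≈ 0.8833; X = C×(1-|H' mod 2 - 1|) = 0.39432
m = L - C/2 = 0.69 - 0.2232 = 0.4668
Sector ⌊H'⌋ = 0 → (R',G',B') = (0.4464, 0.39432, 0.0)
RGB = ((R'+m)×255, (G'+m)×255, (B'+m)×255) = (232.866, 219.5856, 119.034)
Round half up → RGB(233, 220, 119)


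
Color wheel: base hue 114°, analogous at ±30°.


Base hue: 114°
Left analog: (114 - 30) mod 360 = 84°
Right analog: (114 + 30) mod 360 = 144°
Analogous hues = 84° and 144°


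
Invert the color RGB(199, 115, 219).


Invert: (255-R, 255-G, 255-B)
R: 255-199 = 56
G: 255-115 = 140
B: 255-219 = 36
= RGB(56, 140, 36)


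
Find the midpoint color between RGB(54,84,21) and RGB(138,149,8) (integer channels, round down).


Midpoint: each channel = ⌊(C₁+C₂)/2⌋
R: ⌊(54+138)/2⌋ = 96
G: ⌊(84+149)/2⌋ = 116
B: ⌊(21+8)/2⌋ = 14
= RGB(96, 116, 14)


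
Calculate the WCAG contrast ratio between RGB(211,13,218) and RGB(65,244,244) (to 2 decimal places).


Linearize each sRGB channel c=v/255: c/12.92 if c ≤ 0.04045 else ((c+0.055)/1.055)^2.4
L = 0.2126×R_lin + 0.7152×G_lin + 0.0722×B_lin
Color 1 (211,13,218):
  R=211: 211/255≈0.8275 > 0.04045 → ((0.8275+0.055)/1.055)^2.4 ≈ 0.65141
  G=13: 13/255≈0.0510 > 0.04045 → ((0.0510+0.055)/1.055)^2.4 ≈ 0.00402
  B=218: 218/255≈0.8549 > 0.04045 → ((0.8549+0.055)/1.055)^2.4 ≈ 0.70110
  L1 = 0.2126×0.65141 + 0.7152×0.00402 + 0.0722×0.70110 ≈ 0.19199
Color 2 (65,244,244):
  R=65: 65/255≈0.2549 > 0.04045 → ((0.2549+0.055)/1.055)^2.4 ≈ 0.05286
  G=244: 244/255≈0.9569 > 0.04045 → ((0.9569+0.055)/1.055)^2.4 ≈ 0.90466
  B=244: 244/255≈0.9569 > 0.04045 → ((0.9569+0.055)/1.055)^2.4 ≈ 0.90466
  L2 = 0.2126×0.05286 + 0.7152×0.90466 + 0.0722×0.90466 ≈ 0.72357
Lighter = 0.72357, Darker = 0.19199
Ratio = (L_lighter + 0.05) / (L_darker + 0.05)
Ratio = (0.72357 + 0.05) / (0.19199 + 0.05) = 0.77357 / 0.24199 ≈ 3.1967
Ratio ≈ 3.20:1


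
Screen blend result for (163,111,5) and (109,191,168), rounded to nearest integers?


Screen: C = 255 - (255-A)×(255-B)/255, rounded to nearest integer
R: 255 - (255-163)×(255-109)/255 = 255 - 13432/255 ≈ 255 - 52.675 = 202.325 → 202
G: 255 - (255-111)×(255-191)/255 = 255 - 9216/255 ≈ 255 - 36.141 = 218.859 → 219
B: 255 - (255-5)×(255-168)/255 = 255 - 21750/255 ≈ 255 - 85.294 = 169.706 → 170
= RGB(202, 219, 170)


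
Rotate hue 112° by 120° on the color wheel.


New hue = (H + rotation) mod 360
New hue = (112 + 120) mod 360
= 232 mod 360
= 232°


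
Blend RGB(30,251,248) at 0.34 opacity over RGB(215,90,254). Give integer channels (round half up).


C = α×F + (1-α)×B, with 1-α = 0.66
R: 0.34×30 + 0.66×215 = 10.20 + 141.90 = 152.10 → 152
G: 0.34×251 + 0.66×90 = 85.34 + 59.40 = 144.74 → 145
B: 0.34×248 + 0.66×254 = 84.32 + 167.64 = 251.96 → 252
= RGB(152, 145, 252)


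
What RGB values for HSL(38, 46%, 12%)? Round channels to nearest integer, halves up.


H=38°, S=0.46, L=0.12
C = (1-|2L-1|)×S = (1-|-0.76|)×0.46 = 0.1104
H' = H/60 = 38/60 ≈ 0.6333; X = C×(1-|H' mod 2 - 1|) = 0.06992
m = L - C/2 = 0.12 - 0.0552 = 0.0648
Sector ⌊H'⌋ = 0 → (R',G',B') = (0.1104, 0.06992, 0.0)
RGB = ((R'+m)×255, (G'+m)×255, (B'+m)×255) = (44.676, 34.3536, 16.524)
Round half up → RGB(45, 34, 17)


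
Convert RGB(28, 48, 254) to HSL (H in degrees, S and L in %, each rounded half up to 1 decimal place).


Normalize: R'=28/255≈0.1098, G'=48/255≈0.1882, B'=254/255≈0.9961
Max=254/255, Min=28/255, Δ=Max-Min=226/255
L = (Max+Min)/2 = (254+28)/510 = 282/510 = 0.55294… → L = 55.3%
L > 0.5 → S = Δ/(2-Max-Min) = 226/(510-254-28) = 226/228 = 0.99122… → S = 99.1%
(the 1/255 factors cancel in S and H, so raw channel differences can be used)
Max is B' → H = 60 × ((R-G)/Δ + 4) = 60 × ((28-48)/226 + 4)
  -20/226 + 4 = -0.0884… + 4 = 3.9115…
  H = 60 × 3.9115… = 234.690…° → H = 234.7°
= HSL(234.7°, 99.1%, 55.3%)


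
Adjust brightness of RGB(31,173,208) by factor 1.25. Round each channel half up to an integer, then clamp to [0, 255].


Multiply each channel by 1.25, round half up, clamp to [0, 255]
R: 31×1.25 = 38.75 → round → 39
G: 173×1.25 = 216.25 → round → 216
B: 208×1.25 = 260 → clamp → 255
= RGB(39, 216, 255)


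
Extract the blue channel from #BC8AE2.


Color: #BC8AE2
R = BC = 188
G = 8A = 138
B = E2 = 226
Blue = 226


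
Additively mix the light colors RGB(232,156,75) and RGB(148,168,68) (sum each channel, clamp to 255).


Additive: each channel = min(255, C₁+C₂)
R: 232+148 = 380 → 255
G: 156+168 = 324 → 255
B: 75+68 = 143 → 143
= RGB(255, 255, 143)


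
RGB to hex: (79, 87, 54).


R = 79 → 4F (hex)
G = 87 → 57 (hex)
B = 54 → 36 (hex)
Hex = #4F5736


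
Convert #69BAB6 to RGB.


69 → 105 (R)
BA → 186 (G)
B6 → 182 (B)
= RGB(105, 186, 182)


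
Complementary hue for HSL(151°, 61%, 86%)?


Complement = opposite side of color wheel = hue + 180°
H' = (151 + 180) mod 360 = 331°
S and L unchanged.
= HSL(331°, 61%, 86%)


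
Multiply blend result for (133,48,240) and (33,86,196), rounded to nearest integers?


Multiply: C = A×B/255, rounded to nearest integer
R: 133×33/255 = 4389/255 ≈ 17.212 → 17
G: 48×86/255 = 4128/255 ≈ 16.188 → 16
B: 240×196/255 = 47040/255 ≈ 184.471 → 184
= RGB(17, 16, 184)


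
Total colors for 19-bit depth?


Colors = 2^bits = 2^19
= 524,288 colors


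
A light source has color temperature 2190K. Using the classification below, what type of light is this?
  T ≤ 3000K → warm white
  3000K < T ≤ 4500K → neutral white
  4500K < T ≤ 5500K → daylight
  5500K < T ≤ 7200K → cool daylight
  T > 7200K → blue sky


Temperature: 2190K
2190K ≤ 3000K → warm white
Classification: warm white


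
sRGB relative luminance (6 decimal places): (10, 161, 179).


Linearize each channel (sRGB transfer function): c = v/255; c_lin = c/12.92 if c ≤ 0.04045, else ((c+0.055)/1.055)^2.4
  R: 10/255 ≈ 0.039216 ≤ 0.04045 → 0.039216/12.92 ≈ 0.003035
  G: 161/255 ≈ 0.631373 > 0.04045 → ((0.631373+0.055)/1.055)^2.4 ≈ 0.356400
  B: 179/255 ≈ 0.701961 > 0.04045 → ((0.701961+0.055)/1.055)^2.4 ≈ 0.450786
R_lin = 0.003035, G_lin = 0.356400, B_lin = 0.450786
L = 0.2126×R + 0.7152×G + 0.0722×B
L = 0.2126×0.003035 + 0.7152×0.356400 + 0.0722×0.450786
L ≈ 0.288089


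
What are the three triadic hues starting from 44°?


Triadic: equally spaced at 120° intervals
H1 = 44°
H2 = (44 + 120) mod 360 = 164°
H3 = (44 + 240) mod 360 = 284°
Triadic = 44°, 164°, 284°


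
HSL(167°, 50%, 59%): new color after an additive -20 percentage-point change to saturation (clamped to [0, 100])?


Original S = 50%
Adjustment = -20 percentage points
New S = 50 + (-20) = 30
Clamp to [0, 100] → 30
= HSL(167°, 30%, 59%)


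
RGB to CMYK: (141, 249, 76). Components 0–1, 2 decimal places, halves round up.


R'=141/255≈0.5529, G'=249/255≈0.9765, B'=76/255≈0.2980
K = 1 - max(R',G',B') = 1 - 249/255 = 6/255 = 0.02352… → 0.02
(1-R'-K)/(1-K) simplifies to (max-R)/max with max = 249:
C = (249-141)/249 = 108/249 = 0.43373… → 0.43
M = (249-249)/249 = 0/249 = 0 → 0.00
Y = (249-76)/249 = 173/249 = 0.69477… → 0.69
= CMYK(0.43, 0.00, 0.69, 0.02)


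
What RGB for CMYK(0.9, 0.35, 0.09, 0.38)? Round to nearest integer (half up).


R = 255 × (1-C) × (1-K) = 255 × 0.10 × 0.62 = 15.81 → 16
G = 255 × (1-M) × (1-K) = 255 × 0.65 × 0.62 = 102.765 → 103
B = 255 × (1-Y) × (1-K) = 255 × 0.91 × 0.62 = 143.871 → 144
= RGB(16, 103, 144)


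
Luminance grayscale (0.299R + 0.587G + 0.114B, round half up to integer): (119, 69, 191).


Gray = 0.299×R + 0.587×G + 0.114×B
Gray = 0.299×119 + 0.587×69 + 0.114×191
Gray = 35.581 + 40.503 + 21.774
Gray = 97.858 → round half up → 98
Gray = 98


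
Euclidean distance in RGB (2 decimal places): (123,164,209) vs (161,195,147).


d = √[(R₁-R₂)² + (G₁-G₂)² + (B₁-B₂)²]
d = √[(123-161)² + (164-195)² + (209-147)²]
d = √[1444 + 961 + 3844]
d = √6249
d ≈ 79.05


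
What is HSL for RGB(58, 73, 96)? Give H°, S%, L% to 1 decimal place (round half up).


Normalize: R'=58/255≈0.2275, G'=73/255≈0.2863, B'=96/255≈0.3765
Max=96/255, Min=58/255, Δ=Max-Min=38/255
L = (Max+Min)/2 = (96+58)/510 = 154/510 = 0.30196… → L = 30.2%
L ≤ 0.5 → S = Δ/(Max+Min) = 38/(96+58) = 38/154 = 0.24675… → S = 24.7%
(the 1/255 factors cancel in S and H, so raw channel differences can be used)
Max is B' → H = 60 × ((R-G)/Δ + 4) = 60 × ((58-73)/38 + 4)
  -15/38 + 4 = -0.3947… + 4 = 3.6052…
  H = 60 × 3.6052… = 216.315…° → H = 216.3°
= HSL(216.3°, 24.7%, 30.2%)


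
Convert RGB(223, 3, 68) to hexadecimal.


R = 223 → DF (hex)
G = 3 → 03 (hex)
B = 68 → 44 (hex)
Hex = #DF0344


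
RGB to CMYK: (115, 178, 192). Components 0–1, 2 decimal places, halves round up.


R'=115/255≈0.4510, G'=178/255≈0.6980, B'=192/255≈0.7529
K = 1 - max(R',G',B') = 1 - 192/255 = 63/255 = 0.24705… → 0.25
(1-R'-K)/(1-K) simplifies to (max-R)/max with max = 192:
C = (192-115)/192 = 77/192 = 0.40104… → 0.40
M = (192-178)/192 = 14/192 = 0.07291… → 0.07
Y = (192-192)/192 = 0/192 = 0 → 0.00
= CMYK(0.40, 0.07, 0.00, 0.25)


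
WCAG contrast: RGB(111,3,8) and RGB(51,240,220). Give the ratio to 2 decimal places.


Linearize each sRGB channel c=v/255: c/12.92 if c ≤ 0.04045 else ((c+0.055)/1.055)^2.4
L = 0.2126×R_lin + 0.7152×G_lin + 0.0722×B_lin
Color 1 (111,3,8):
  R=111: 111/255≈0.4353 > 0.04045 → ((0.4353+0.055)/1.055)^2.4 ≈ 0.15896
  G=3: 3/255≈0.0118 ≤ 0.04045 → 0.0118/12.92 ≈ 0.00091
  B=8: 8/255≈0.0314 ≤ 0.04045 → 0.0314/12.92 ≈ 0.00243
  L1 = 0.2126×0.15896 + 0.7152×0.00091 + 0.0722×0.00243 ≈ 0.03462
Color 2 (51,240,220):
  R=51: 51/255≈0.2000 > 0.04045 → ((0.2000+0.055)/1.055)^2.4 ≈ 0.03310
  G=240: 240/255≈0.9412 > 0.04045 → ((0.9412+0.055)/1.055)^2.4 ≈ 0.87137
  B=220: 220/255≈0.8627 > 0.04045 → ((0.8627+0.055)/1.055)^2.4 ≈ 0.71569
  L2 = 0.2126×0.03310 + 0.7152×0.87137 + 0.0722×0.71569 ≈ 0.68191
Lighter = 0.68191, Darker = 0.03462
Ratio = (L_lighter + 0.05) / (L_darker + 0.05)
Ratio = (0.68191 + 0.05) / (0.03462 + 0.05) = 0.73191 / 0.08462 ≈ 8.6492
Ratio ≈ 8.65:1


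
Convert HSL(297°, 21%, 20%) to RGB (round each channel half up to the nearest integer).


H=297°, S=0.21, L=0.20
C = (1-|2L-1|)×S = (1-|-0.60|)×0.21 = 0.084
H' = H/60 = 297/60 ≈ 4.9500; X = C×(1-|H' mod 2 - 1|) = 0.0798
m = L - C/2 = 0.20 - 0.042 = 0.158
Sector ⌊H'⌋ = 4 → (R',G',B') = (0.0798, 0.0, 0.084)
RGB = ((R'+m)×255, (G'+m)×255, (B'+m)×255) = (60.639, 40.29, 61.71)
Round half up → RGB(61, 40, 62)


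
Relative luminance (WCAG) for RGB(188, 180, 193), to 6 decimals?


Linearize each channel (sRGB transfer function): c = v/255; c_lin = c/12.92 if c ≤ 0.04045, else ((c+0.055)/1.055)^2.4
  R: 188/255 ≈ 0.737255 > 0.04045 → ((0.737255+0.055)/1.055)^2.4 ≈ 0.502886
  G: 180/255 ≈ 0.705882 > 0.04045 → ((0.705882+0.055)/1.055)^2.4 ≈ 0.456411
  B: 193/255 ≈ 0.756863 > 0.04045 → ((0.756863+0.055)/1.055)^2.4 ≈ 0.533276
R_lin = 0.502886, G_lin = 0.456411, B_lin = 0.533276
L = 0.2126×R + 0.7152×G + 0.0722×B
L = 0.2126×0.502886 + 0.7152×0.456411 + 0.0722×0.533276
L ≈ 0.471841


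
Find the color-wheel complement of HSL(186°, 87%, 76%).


Complement = opposite side of color wheel = hue + 180°
H' = (186 + 180) mod 360 = 6°
S and L unchanged.
= HSL(6°, 87%, 76%)


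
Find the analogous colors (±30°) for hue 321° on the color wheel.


Base hue: 321°
Left analog: (321 - 30) mod 360 = 291°
Right analog: (321 + 30) mod 360 = 351°
Analogous hues = 291° and 351°


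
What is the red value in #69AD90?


Color: #69AD90
R = 69 = 105
G = AD = 173
B = 90 = 144
Red = 105


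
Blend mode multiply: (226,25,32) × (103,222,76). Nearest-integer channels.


Multiply: C = A×B/255, rounded to nearest integer
R: 226×103/255 = 23278/255 ≈ 91.286 → 91
G: 25×222/255 = 5550/255 ≈ 21.765 → 22
B: 32×76/255 = 2432/255 ≈ 9.537 → 10
= RGB(91, 22, 10)


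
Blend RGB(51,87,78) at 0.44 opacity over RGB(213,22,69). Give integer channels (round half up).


C = α×F + (1-α)×B, with 1-α = 0.56
R: 0.44×51 + 0.56×213 = 22.44 + 119.28 = 141.72 → 142
G: 0.44×87 + 0.56×22 = 38.28 + 12.32 = 50.60 → 51
B: 0.44×78 + 0.56×69 = 34.32 + 38.64 = 72.96 → 73
= RGB(142, 51, 73)


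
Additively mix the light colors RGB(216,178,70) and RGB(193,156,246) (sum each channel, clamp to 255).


Additive: each channel = min(255, C₁+C₂)
R: 216+193 = 409 → 255
G: 178+156 = 334 → 255
B: 70+246 = 316 → 255
= RGB(255, 255, 255)


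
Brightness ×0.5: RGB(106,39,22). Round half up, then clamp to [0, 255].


Multiply each channel by 0.5, round half up, clamp to [0, 255]
R: 106×0.5 = 53
G: 39×0.5 = 19.5 → round → 20
B: 22×0.5 = 11
= RGB(53, 20, 11)


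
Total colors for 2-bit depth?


Colors = 2^bits = 2^2
= 4 colors


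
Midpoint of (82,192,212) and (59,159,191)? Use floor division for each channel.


Midpoint: each channel = ⌊(C₁+C₂)/2⌋
R: ⌊(82+59)/2⌋ = 70
G: ⌊(192+159)/2⌋ = 175
B: ⌊(212+191)/2⌋ = 201
= RGB(70, 175, 201)


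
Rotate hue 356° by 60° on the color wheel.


New hue = (H + rotation) mod 360
New hue = (356 + 60) mod 360
= 416 mod 360
= 56°


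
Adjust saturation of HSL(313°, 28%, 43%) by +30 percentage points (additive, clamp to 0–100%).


Original S = 28%
Adjustment = +30 percentage points
New S = 28 + (30) = 58
Clamp to [0, 100] → 58
= HSL(313°, 58%, 43%)


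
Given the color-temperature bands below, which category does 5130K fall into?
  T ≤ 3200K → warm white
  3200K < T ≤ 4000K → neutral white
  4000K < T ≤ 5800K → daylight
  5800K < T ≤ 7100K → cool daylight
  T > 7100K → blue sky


Temperature: 5130K
4000K < 5130K ≤ 5800K → daylight
Classification: daylight


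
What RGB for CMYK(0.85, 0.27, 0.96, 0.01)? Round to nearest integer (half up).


R = 255 × (1-C) × (1-K) = 255 × 0.15 × 0.99 = 37.8675 → 38
G = 255 × (1-M) × (1-K) = 255 × 0.73 × 0.99 = 184.2885 → 184
B = 255 × (1-Y) × (1-K) = 255 × 0.04 × 0.99 = 10.098 → 10
= RGB(38, 184, 10)


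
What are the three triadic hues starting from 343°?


Triadic: equally spaced at 120° intervals
H1 = 343°
H2 = (343 + 120) mod 360 = 103°
H3 = (343 + 240) mod 360 = 223°
Triadic = 343°, 103°, 223°


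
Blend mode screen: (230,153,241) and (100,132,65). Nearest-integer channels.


Screen: C = 255 - (255-A)×(255-B)/255, rounded to nearest integer
R: 255 - (255-230)×(255-100)/255 = 255 - 3875/255 ≈ 255 - 15.196 = 239.804 → 240
G: 255 - (255-153)×(255-132)/255 = 255 - 12546/255 ≈ 255 - 49.200 = 205.800 → 206
B: 255 - (255-241)×(255-65)/255 = 255 - 2660/255 ≈ 255 - 10.431 = 244.569 → 245
= RGB(240, 206, 245)
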